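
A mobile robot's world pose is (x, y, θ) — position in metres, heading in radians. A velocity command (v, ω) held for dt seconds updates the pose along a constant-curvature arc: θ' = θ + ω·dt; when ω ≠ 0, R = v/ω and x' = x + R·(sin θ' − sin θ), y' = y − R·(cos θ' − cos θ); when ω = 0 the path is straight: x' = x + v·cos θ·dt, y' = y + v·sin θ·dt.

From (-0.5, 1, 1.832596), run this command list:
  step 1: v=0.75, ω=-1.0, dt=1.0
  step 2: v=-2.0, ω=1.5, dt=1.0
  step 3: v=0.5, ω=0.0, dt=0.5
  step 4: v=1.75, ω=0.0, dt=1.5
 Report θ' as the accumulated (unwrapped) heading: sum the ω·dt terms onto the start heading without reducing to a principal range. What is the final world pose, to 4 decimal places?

step 1: θ'=0.8326 (R=-0.7500) → pose (-0.3303, 1.6988, 0.8326)
step 2: θ'=2.3326 (R=-1.3333) → pose (-0.3089, -0.1187, 2.3326)
step 3: θ'=2.3326 (straight) → pose (-0.4814, 0.0622, 2.3326)
step 4: θ'=2.3326 (straight) → pose (-2.2933, 1.9616, 2.3326)

(-2.2933, 1.9616, 2.3326)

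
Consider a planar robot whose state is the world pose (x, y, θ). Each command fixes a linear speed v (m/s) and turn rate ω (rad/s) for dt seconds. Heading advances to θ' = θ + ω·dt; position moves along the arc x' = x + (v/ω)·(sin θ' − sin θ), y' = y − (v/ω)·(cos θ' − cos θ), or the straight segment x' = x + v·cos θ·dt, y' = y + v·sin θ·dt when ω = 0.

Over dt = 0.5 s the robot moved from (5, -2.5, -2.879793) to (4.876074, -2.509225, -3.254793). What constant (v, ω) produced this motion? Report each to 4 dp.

Δθ = -3.254793 − -2.879793 = -0.375000
ω = Δθ/dt = -0.375000/0.5 = -0.7500
R = Δx/(sin θ' − sin θ) = -0.3333
v = R·ω = -0.3333·-0.7500 = 0.2500

v = 0.2500, ω = -0.7500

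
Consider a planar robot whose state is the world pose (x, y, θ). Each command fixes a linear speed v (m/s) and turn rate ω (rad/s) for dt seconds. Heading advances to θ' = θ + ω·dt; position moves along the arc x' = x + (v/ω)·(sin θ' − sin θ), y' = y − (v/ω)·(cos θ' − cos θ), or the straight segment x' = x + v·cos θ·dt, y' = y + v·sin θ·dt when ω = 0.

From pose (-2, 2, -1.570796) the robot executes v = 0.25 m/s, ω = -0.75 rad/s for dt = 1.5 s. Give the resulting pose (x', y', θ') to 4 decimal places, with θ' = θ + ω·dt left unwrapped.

(-2.1896, 1.6992, -2.6958)

θ' = -1.5708 + -0.75·1.5 = -2.6958
R = v/ω = 0.25/-0.75 = -0.3333
x' = -2 + -0.3333·(sin -2.6958 − sin -1.5708) = -2.1896
y' = 2 − -0.3333·(cos -2.6958 − cos -1.5708) = 1.6992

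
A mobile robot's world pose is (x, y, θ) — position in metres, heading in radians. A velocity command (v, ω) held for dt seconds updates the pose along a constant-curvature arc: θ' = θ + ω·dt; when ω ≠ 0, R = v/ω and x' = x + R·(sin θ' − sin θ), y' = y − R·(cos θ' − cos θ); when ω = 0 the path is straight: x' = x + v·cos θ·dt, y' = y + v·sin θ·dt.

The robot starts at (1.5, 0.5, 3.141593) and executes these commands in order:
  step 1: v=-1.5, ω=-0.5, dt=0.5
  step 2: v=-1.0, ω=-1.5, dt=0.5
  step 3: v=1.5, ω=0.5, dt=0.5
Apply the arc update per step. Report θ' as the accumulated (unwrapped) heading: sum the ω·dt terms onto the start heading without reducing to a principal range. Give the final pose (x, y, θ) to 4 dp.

step 1: θ'=2.8916 (R=3.0000) → pose (2.2422, 0.4067, 2.8916)
step 2: θ'=2.1416 (R=0.6667) → pose (2.6383, 0.1210, 2.1416)
step 3: θ'=2.3916 (R=3.0000) → pose (2.1588, 0.6952, 2.3916)

(2.1588, 0.6952, 2.3916)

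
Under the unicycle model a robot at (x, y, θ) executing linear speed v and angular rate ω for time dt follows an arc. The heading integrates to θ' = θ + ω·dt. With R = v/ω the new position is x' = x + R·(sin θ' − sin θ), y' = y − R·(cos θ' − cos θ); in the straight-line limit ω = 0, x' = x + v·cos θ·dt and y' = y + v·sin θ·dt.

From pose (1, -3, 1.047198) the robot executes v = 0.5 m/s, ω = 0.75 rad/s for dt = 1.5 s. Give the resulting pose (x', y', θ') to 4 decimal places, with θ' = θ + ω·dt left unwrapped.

θ' = 1.0472 + 0.75·1.5 = 2.1722
R = v/ω = 0.5/0.75 = 0.6667
x' = 1 + 0.6667·(sin 2.1722 − sin 1.0472) = 0.9723
y' = -3 − 0.6667·(cos 2.1722 − cos 1.0472) = -2.2895

(0.9723, -2.2895, 2.1722)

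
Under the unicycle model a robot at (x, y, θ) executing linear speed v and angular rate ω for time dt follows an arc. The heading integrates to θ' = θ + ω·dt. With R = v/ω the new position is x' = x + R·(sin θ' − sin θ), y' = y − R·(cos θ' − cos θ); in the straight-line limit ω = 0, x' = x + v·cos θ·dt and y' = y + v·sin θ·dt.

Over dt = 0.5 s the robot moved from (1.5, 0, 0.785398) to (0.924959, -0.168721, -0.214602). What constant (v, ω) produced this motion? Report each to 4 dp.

Δθ = -0.214602 − 0.785398 = -1.000000
ω = Δθ/dt = -1.000000/0.5 = -2.0000
R = Δx/(sin θ' − sin θ) = 0.6250
v = R·ω = 0.6250·-2.0000 = -1.2500

v = -1.2500, ω = -2.0000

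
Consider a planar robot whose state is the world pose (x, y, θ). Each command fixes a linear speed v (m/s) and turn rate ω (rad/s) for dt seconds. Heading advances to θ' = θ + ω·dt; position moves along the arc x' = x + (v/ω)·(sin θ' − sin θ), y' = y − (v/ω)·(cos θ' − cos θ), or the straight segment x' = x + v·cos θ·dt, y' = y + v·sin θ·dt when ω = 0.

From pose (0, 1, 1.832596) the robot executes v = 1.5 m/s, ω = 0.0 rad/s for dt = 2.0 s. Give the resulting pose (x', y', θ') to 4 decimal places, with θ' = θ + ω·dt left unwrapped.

θ' = 1.8326 + 0.0·2.0 = 1.8326
ω = 0 → straight: x' = 0 + 1.5·cos(1.8326)·2.0 = -0.7765
y' = 1 + 1.5·sin(1.8326)·2.0 = 3.8978

(-0.7765, 3.8978, 1.8326)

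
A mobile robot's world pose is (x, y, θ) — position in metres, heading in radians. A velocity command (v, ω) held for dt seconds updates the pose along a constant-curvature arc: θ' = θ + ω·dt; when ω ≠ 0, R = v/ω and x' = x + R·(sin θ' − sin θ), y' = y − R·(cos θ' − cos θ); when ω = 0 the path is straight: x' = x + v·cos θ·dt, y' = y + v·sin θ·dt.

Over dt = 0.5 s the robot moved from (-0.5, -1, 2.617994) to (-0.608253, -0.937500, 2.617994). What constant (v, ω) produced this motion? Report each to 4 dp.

v = 0.2500, ω = 0.0000

Δθ = 2.617994 − 2.617994 = 0.000000
ω = Δθ/dt = 0.000000/0.5 = 0.0000
ω = 0 → v = (Δx·cos θ + Δy·sin θ)/dt = 0.2500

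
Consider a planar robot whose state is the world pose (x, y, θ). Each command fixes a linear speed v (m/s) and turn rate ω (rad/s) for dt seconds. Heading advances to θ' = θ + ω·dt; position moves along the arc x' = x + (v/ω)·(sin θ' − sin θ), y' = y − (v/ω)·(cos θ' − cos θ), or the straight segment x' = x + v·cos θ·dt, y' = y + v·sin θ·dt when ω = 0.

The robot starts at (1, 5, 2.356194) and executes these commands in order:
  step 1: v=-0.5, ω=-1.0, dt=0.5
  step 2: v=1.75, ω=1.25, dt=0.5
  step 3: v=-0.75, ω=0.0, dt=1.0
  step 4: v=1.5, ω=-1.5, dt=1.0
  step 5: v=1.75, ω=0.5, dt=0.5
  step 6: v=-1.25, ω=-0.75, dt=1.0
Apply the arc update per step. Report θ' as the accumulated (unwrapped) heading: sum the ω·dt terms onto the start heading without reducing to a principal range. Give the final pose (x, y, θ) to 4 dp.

step 1: θ'=1.8562 (R=0.5000) → pose (1.1262, 4.7872, 1.8562)
step 2: θ'=2.4812 (R=1.4000) → pose (0.6417, 5.4987, 2.4812)
step 3: θ'=2.4812 (straight) → pose (1.2340, 5.0386, 2.4812)
step 4: θ'=0.9812 (R=-1.0000) → pose (1.0162, 6.3844, 0.9812)
step 5: θ'=1.2312 (R=3.5000) → pose (1.4073, 7.1646, 1.2312)
step 6: θ'=0.4812 (R=1.6667) → pose (0.6072, 6.2424, 0.4812)

(0.6072, 6.2424, 0.4812)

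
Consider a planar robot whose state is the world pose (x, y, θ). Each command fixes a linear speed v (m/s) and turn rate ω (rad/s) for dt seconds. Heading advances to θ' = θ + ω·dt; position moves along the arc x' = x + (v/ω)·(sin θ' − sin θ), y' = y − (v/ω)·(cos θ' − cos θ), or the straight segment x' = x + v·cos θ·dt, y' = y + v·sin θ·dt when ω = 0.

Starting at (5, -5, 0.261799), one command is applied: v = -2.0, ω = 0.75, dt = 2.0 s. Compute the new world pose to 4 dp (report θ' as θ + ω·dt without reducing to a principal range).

θ' = 0.2618 + 0.75·2.0 = 1.7618
R = v/ω = -2.0/0.75 = -2.6667
x' = 5 + -2.6667·(sin 1.7618 − sin 0.2618) = 3.0720
y' = -5 − -2.6667·(cos 1.7618 − cos 0.2618) = -8.0821

(3.0720, -8.0821, 1.7618)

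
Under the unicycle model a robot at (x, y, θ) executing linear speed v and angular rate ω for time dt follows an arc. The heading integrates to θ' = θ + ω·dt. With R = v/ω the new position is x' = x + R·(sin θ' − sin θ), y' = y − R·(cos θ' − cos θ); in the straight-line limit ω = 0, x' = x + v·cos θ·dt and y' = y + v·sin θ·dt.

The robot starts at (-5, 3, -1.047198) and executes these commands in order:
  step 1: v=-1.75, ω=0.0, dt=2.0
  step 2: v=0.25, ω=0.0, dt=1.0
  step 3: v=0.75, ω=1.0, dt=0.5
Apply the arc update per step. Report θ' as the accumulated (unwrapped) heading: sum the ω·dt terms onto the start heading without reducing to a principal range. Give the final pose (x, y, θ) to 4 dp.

step 1: θ'=-1.0472 (straight) → pose (-6.7500, 6.0311, -1.0472)
step 2: θ'=-1.0472 (straight) → pose (-6.6250, 5.8146, -1.0472)
step 3: θ'=-0.5472 (R=0.7500) → pose (-6.3657, 5.5491, -0.5472)

(-6.3657, 5.5491, -0.5472)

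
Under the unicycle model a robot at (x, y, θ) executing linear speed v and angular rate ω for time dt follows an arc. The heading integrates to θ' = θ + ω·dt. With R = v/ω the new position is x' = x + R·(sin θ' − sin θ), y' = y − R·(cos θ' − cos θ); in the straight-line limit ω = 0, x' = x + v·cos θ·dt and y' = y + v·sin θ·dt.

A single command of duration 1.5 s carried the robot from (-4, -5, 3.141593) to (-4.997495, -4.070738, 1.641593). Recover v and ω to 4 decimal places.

Δθ = 1.641593 − 3.141593 = -1.500000
ω = Δθ/dt = -1.500000/1.5 = -1.0000
R = Δx/(sin θ' − sin θ) = -1.0000
v = R·ω = -1.0000·-1.0000 = 1.0000

v = 1.0000, ω = -1.0000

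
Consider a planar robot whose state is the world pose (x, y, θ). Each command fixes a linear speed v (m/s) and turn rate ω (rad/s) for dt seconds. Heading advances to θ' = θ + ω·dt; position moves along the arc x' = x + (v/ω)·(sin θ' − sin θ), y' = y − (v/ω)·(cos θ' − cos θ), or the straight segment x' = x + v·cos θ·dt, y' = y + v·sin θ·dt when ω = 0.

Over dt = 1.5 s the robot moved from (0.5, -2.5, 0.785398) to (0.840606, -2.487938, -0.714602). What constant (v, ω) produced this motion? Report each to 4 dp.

Δθ = -0.714602 − 0.785398 = -1.500000
ω = Δθ/dt = -1.500000/1.5 = -1.0000
R = Δx/(sin θ' − sin θ) = -0.2500
v = R·ω = -0.2500·-1.0000 = 0.2500

v = 0.2500, ω = -1.0000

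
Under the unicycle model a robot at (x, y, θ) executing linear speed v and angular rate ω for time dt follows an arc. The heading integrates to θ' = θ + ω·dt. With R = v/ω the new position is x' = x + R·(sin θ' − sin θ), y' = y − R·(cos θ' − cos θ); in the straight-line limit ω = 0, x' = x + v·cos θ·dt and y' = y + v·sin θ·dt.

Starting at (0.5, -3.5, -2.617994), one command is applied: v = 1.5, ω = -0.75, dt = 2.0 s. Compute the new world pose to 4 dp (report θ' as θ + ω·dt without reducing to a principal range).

(-2.1570, -2.8880, -4.1180)

θ' = -2.6180 + -0.75·2.0 = -4.1180
R = v/ω = 1.5/-0.75 = -2.0000
x' = 0.5 + -2.0000·(sin -4.1180 − sin -2.6180) = -2.1570
y' = -3.5 − -2.0000·(cos -4.1180 − cos -2.6180) = -2.8880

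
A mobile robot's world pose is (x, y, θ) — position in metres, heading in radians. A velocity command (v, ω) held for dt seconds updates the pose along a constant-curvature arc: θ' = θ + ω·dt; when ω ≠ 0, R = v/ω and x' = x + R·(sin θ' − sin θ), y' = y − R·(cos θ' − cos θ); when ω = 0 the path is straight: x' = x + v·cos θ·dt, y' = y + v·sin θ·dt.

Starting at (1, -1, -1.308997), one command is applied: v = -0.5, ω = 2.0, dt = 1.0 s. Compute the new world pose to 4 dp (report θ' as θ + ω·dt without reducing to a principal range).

θ' = -1.3090 + 2.0·1.0 = 0.6910
R = v/ω = -0.5/2.0 = -0.2500
x' = 1 + -0.2500·(sin 0.6910 − sin -1.3090) = 0.5992
y' = -1 − -0.2500·(cos 0.6910 − cos -1.3090) = -0.8721

(0.5992, -0.8721, 0.6910)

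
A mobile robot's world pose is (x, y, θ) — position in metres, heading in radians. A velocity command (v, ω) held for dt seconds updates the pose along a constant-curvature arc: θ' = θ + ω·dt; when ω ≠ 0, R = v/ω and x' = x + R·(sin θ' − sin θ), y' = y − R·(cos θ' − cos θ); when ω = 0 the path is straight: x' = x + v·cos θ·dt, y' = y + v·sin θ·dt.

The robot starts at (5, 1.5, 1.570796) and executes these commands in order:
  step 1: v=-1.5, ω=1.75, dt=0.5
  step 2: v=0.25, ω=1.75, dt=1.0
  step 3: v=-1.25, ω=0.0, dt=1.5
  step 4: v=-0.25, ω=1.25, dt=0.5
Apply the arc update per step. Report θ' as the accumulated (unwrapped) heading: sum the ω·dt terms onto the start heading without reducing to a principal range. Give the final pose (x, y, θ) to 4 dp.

(6.0430, 2.5538, 4.8208)

step 1: θ'=2.4458 (R=-0.8571) → pose (5.3077, 0.8421, 2.4458)
step 2: θ'=4.1958 (R=0.1429) → pose (5.0919, 0.8030, 4.1958)
step 3: θ'=4.1958 (straight) → pose (6.0180, 2.4333, 4.1958)
step 4: θ'=4.8208 (R=-0.2000) → pose (6.0430, 2.5538, 4.8208)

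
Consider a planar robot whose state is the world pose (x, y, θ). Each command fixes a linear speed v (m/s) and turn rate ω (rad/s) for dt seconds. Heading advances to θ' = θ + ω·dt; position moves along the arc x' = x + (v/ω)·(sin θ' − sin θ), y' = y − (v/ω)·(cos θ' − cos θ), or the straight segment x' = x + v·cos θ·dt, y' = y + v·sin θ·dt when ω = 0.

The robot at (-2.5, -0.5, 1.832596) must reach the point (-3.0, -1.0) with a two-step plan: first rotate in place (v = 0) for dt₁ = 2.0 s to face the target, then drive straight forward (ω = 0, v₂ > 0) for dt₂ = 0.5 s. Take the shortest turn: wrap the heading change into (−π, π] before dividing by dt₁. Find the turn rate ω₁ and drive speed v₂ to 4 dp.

ω₁ = 1.0472, v₂ = 1.4142

heading to target = atan2(-1−-0.5, -3−-2.5) = -2.3562
Δθ = wrap(-2.3562 − 1.8326) = 2.0944; ω₁ = Δθ/dt₁ = 1.0472
distance = √((-3−-2.5)² + (-1−-0.5)²) = 0.7071; v₂ = distance/dt₂ = 1.4142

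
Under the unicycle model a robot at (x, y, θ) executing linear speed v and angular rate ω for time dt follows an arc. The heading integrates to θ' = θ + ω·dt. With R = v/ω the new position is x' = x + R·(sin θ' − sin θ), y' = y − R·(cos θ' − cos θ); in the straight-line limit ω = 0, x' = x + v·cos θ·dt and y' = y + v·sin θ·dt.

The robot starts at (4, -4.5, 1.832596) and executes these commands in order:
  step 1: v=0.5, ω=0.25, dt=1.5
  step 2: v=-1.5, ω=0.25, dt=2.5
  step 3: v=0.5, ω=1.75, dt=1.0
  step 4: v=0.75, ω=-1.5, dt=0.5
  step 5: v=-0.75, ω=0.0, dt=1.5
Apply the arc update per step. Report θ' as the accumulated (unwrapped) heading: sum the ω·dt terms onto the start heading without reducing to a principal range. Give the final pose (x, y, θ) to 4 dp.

step 1: θ'=2.2076 (R=2.0000) → pose (3.6762, -3.8284, 2.2076)
step 2: θ'=2.8326 (R=-6.0000) → pose (6.6756, -5.9765, 2.8326)
step 3: θ'=4.5826 (R=0.2857) → pose (6.3054, -6.2117, 4.5826)
step 4: θ'=3.8326 (R=-0.5000) → pose (6.1282, -6.5323, 3.8326)
step 5: θ'=3.8326 (straight) → pose (6.9951, -5.8153, 3.8326)

(6.9951, -5.8153, 3.8326)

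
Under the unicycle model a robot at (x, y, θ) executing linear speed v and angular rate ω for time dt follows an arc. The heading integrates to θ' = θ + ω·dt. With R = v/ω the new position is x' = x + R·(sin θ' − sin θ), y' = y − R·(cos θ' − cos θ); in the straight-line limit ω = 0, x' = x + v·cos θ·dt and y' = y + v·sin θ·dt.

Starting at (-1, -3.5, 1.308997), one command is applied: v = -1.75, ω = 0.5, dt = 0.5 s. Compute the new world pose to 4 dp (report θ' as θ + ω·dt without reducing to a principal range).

θ' = 1.3090 + 0.5·0.5 = 1.5590
R = v/ω = -1.75/0.5 = -3.5000
x' = -1 + -3.5000·(sin 1.5590 − sin 1.3090) = -1.1190
y' = -3.5 − -3.5000·(cos 1.5590 − cos 1.3090) = -4.3646

(-1.1190, -4.3646, 1.5590)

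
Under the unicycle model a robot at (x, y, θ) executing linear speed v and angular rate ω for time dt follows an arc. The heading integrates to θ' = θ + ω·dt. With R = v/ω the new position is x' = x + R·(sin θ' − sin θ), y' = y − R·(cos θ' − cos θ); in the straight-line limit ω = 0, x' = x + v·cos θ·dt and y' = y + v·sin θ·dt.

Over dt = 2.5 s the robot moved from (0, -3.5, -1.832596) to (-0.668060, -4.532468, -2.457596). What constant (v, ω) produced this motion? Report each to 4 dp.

Δθ = -2.457596 − -1.832596 = -0.625000
ω = Δθ/dt = -0.625000/2.5 = -0.2500
R = −Δy/(cos θ' − cos θ) = -2.0000
v = R·ω = -2.0000·-0.2500 = 0.5000

v = 0.5000, ω = -0.2500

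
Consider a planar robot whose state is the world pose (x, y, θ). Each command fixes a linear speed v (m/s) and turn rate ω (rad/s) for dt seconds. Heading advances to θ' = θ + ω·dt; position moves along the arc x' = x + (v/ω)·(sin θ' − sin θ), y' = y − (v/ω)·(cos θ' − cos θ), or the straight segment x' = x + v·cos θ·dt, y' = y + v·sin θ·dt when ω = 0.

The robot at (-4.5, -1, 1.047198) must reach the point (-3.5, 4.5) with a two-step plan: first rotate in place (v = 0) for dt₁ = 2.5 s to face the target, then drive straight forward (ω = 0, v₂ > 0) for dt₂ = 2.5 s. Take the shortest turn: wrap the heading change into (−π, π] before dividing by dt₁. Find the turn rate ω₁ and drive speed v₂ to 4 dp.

heading to target = atan2(4.5−-1, -3.5−-4.5) = 1.3909
Δθ = wrap(1.3909 − 1.0472) = 0.3437; ω₁ = Δθ/dt₁ = 0.1375
distance = √((-3.5−-4.5)² + (4.5−-1)²) = 5.5902; v₂ = distance/dt₂ = 2.2361

ω₁ = 0.1375, v₂ = 2.2361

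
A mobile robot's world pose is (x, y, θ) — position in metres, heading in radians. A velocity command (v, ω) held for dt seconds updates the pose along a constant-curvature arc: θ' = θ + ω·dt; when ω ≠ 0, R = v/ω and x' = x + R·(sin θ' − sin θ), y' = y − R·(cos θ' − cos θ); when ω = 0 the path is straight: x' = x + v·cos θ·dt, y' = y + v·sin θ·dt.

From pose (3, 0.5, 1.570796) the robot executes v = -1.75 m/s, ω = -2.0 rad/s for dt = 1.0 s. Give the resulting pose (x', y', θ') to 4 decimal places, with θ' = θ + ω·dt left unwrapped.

θ' = 1.5708 + -2.0·1.0 = -0.4292
R = v/ω = -1.75/-2.0 = 0.8750
x' = 3 + 0.8750·(sin -0.4292 − sin 1.5708) = 1.7609
y' = 0.5 − 0.8750·(cos -0.4292 − cos 1.5708) = -0.2956

(1.7609, -0.2956, -0.4292)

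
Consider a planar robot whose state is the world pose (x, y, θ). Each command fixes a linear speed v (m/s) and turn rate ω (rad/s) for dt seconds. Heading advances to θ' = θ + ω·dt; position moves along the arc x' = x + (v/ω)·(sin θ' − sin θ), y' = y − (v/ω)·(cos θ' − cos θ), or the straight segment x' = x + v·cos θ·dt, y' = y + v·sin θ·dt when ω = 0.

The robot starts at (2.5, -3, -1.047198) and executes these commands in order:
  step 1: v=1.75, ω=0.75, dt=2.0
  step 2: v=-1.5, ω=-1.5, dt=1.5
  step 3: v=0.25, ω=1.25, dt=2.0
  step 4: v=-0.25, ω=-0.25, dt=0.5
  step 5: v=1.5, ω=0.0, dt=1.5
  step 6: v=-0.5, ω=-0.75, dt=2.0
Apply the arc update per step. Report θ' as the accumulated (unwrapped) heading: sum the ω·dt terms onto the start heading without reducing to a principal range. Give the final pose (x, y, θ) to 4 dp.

(5.3429, -1.6953, -0.9222)

step 1: θ'=0.4528 (R=2.3333) → pose (5.5415, -3.9315, 0.4528)
step 2: θ'=-1.7972 (R=1.0000) → pose (4.1296, -2.8078, -1.7972)
step 3: θ'=0.7028 (R=0.2000) → pose (4.4537, -3.0053, 0.7028)
step 4: θ'=0.5778 (R=1.0000) → pose (4.3536, -3.0800, 0.5778)
step 5: θ'=0.5778 (straight) → pose (6.2383, -1.8510, 0.5778)
step 6: θ'=-0.9222 (R=0.6667) → pose (5.3429, -1.6953, -0.9222)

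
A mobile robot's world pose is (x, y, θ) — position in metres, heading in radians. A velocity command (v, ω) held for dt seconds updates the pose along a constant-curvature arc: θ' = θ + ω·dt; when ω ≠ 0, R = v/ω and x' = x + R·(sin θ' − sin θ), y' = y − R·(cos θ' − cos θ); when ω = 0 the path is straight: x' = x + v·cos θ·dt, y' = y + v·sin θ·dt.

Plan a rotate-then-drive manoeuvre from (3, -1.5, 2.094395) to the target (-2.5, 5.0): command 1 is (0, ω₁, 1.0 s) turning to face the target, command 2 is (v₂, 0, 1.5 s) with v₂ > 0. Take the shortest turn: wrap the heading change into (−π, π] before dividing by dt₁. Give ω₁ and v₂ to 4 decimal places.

heading to target = atan2(5−-1.5, -2.5−3) = 2.2731
Δθ = wrap(2.2731 − 2.0944) = 0.1787; ω₁ = Δθ/dt₁ = 0.1787
distance = √((-2.5−3)² + (5−-1.5)²) = 8.5147; v₂ = distance/dt₂ = 5.6765

ω₁ = 0.1787, v₂ = 5.6765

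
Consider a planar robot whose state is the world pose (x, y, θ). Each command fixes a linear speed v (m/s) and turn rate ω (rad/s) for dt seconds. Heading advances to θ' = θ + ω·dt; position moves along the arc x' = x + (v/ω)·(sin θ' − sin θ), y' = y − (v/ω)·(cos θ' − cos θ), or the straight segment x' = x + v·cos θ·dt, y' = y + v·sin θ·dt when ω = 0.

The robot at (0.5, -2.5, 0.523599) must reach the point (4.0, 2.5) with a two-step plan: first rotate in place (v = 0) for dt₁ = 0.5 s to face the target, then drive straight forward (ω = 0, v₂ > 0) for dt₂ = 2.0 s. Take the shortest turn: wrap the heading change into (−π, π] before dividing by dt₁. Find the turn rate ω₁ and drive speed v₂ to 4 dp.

ω₁ = 0.8729, v₂ = 3.0516

heading to target = atan2(2.5−-2.5, 4−0.5) = 0.9601
Δθ = wrap(0.9601 − 0.5236) = 0.4365; ω₁ = Δθ/dt₁ = 0.8729
distance = √((4−0.5)² + (2.5−-2.5)²) = 6.1033; v₂ = distance/dt₂ = 3.0516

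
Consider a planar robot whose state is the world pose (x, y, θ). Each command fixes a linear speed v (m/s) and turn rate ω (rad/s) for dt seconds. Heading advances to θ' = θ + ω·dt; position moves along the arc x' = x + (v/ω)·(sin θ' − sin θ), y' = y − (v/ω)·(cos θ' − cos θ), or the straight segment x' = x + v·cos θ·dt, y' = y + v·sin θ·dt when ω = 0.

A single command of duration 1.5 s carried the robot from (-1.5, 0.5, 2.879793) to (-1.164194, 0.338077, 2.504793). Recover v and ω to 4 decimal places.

v = -0.2500, ω = -0.2500

Δθ = 2.504793 − 2.879793 = -0.375000
ω = Δθ/dt = -0.375000/1.5 = -0.2500
R = Δx/(sin θ' − sin θ) = 1.0000
v = R·ω = 1.0000·-0.2500 = -0.2500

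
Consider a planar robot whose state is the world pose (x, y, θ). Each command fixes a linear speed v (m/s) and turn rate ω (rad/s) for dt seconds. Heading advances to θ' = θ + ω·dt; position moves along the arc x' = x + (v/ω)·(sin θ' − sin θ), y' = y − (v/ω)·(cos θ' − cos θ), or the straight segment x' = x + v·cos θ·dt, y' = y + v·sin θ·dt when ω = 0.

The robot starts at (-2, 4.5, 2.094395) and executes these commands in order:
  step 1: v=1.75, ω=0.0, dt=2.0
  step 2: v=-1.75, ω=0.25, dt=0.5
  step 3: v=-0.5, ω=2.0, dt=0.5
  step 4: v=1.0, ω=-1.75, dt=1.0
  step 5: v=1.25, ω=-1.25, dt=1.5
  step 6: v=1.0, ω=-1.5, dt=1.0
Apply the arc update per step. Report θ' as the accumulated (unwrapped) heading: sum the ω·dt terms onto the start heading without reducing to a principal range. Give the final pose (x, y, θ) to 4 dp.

step 1: θ'=2.0944 (straight) → pose (-3.7500, 7.5311, 2.0944)
step 2: θ'=2.2194 (R=-7.0000) → pose (-3.2663, 6.8026, 2.2194)
step 3: θ'=3.2194 (R=-0.2500) → pose (-3.0477, 6.7044, 3.2194)
step 4: θ'=1.4694 (R=-0.5714) → pose (-3.6606, 7.3319, 1.4694)
step 5: θ'=-0.4056 (R=-1.0000) → pose (-2.2711, 8.1496, -0.4056)
step 6: θ'=-1.9056 (R=-0.6667) → pose (-1.9045, 7.3179, -1.9056)

(-1.9045, 7.3179, -1.9056)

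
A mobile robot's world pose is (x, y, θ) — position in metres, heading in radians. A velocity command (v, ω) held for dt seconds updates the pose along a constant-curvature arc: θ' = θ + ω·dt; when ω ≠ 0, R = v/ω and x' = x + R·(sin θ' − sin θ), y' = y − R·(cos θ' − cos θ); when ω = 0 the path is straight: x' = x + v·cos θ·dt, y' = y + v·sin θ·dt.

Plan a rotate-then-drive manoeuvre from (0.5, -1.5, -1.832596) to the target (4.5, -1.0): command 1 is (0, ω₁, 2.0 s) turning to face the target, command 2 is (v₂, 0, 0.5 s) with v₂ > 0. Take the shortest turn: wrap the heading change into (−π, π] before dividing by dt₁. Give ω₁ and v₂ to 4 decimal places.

ω₁ = 0.9785, v₂ = 8.0623

heading to target = atan2(-1−-1.5, 4.5−0.5) = 0.1244
Δθ = wrap(0.1244 − -1.8326) = 1.9570; ω₁ = Δθ/dt₁ = 0.9785
distance = √((4.5−0.5)² + (-1−-1.5)²) = 4.0311; v₂ = distance/dt₂ = 8.0623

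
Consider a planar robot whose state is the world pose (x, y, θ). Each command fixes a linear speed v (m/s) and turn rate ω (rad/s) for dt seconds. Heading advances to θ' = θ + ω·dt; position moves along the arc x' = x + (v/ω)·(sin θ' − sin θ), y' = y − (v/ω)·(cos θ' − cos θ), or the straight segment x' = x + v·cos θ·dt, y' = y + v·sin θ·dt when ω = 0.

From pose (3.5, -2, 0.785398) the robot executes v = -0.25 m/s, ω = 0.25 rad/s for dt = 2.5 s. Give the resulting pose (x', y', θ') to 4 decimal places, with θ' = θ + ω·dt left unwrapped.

θ' = 0.7854 + 0.25·2.5 = 1.4104
R = v/ω = -0.25/0.25 = -1.0000
x' = 3.5 + -1.0000·(sin 1.4104 − sin 0.7854) = 3.2199
y' = -2 − -1.0000·(cos 1.4104 − cos 0.7854) = -2.5474

(3.2199, -2.5474, 1.4104)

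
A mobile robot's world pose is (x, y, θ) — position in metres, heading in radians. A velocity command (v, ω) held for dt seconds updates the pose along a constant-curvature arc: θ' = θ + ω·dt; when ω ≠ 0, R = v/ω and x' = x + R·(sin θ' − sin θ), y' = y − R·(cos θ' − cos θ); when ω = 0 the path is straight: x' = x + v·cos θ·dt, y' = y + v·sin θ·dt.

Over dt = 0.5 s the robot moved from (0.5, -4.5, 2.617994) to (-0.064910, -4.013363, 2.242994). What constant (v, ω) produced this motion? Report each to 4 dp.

v = 1.5000, ω = -0.7500

Δθ = 2.242994 − 2.617994 = -0.375000
ω = Δθ/dt = -0.375000/0.5 = -0.7500
R = Δx/(sin θ' − sin θ) = -2.0000
v = R·ω = -2.0000·-0.7500 = 1.5000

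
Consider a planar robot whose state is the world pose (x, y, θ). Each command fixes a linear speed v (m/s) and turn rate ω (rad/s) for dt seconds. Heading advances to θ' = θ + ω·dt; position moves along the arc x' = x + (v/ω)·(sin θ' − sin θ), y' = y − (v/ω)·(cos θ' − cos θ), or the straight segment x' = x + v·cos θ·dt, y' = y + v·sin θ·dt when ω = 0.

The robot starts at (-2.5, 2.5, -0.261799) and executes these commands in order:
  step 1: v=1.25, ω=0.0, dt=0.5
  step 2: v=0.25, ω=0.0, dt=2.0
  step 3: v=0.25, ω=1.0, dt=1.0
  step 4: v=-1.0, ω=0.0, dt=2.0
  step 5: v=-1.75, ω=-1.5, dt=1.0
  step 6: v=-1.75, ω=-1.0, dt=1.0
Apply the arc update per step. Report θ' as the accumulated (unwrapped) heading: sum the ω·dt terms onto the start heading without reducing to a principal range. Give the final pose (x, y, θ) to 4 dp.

step 1: θ'=-0.2618 (straight) → pose (-1.8963, 2.3382, -0.2618)
step 2: θ'=-0.2618 (straight) → pose (-1.4133, 2.2088, -0.2618)
step 3: θ'=0.7382 (R=0.2500) → pose (-1.1804, 2.2654, 0.7382)
step 4: θ'=0.7382 (straight) → pose (-2.6597, 0.9195, 0.7382)
step 5: θ'=-0.7618 (R=1.1667) → pose (-4.2501, 0.9382, -0.7618)
step 6: θ'=-1.7618 (R=1.7500) → pose (-4.7604, 2.5368, -1.7618)

(-4.7604, 2.5368, -1.7618)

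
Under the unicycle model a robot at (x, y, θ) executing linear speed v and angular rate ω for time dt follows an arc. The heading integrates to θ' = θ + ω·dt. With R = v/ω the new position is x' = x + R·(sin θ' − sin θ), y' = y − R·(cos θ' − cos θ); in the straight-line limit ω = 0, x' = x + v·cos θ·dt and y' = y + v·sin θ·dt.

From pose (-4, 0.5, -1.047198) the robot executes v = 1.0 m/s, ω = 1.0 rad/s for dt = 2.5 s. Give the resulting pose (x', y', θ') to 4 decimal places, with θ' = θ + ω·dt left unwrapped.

θ' = -1.0472 + 1.0·2.5 = 1.4528
R = v/ω = 1.0/1.0 = 1.0000
x' = -4 + 1.0000·(sin 1.4528 − sin -1.0472) = -2.1409
y' = 0.5 − 1.0000·(cos 1.4528 − cos -1.0472) = 0.8823

(-2.1409, 0.8823, 1.4528)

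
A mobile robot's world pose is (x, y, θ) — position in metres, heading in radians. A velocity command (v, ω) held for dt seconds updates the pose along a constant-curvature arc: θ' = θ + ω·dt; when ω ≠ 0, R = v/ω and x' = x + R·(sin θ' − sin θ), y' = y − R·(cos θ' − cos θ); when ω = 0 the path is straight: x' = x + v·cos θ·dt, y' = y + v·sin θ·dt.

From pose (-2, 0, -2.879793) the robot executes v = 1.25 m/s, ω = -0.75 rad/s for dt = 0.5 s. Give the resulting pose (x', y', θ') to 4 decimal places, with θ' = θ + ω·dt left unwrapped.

(-2.6196, -0.0461, -3.2548)

θ' = -2.8798 + -0.75·0.5 = -3.2548
R = v/ω = 1.25/-0.75 = -1.6667
x' = -2 + -1.6667·(sin -3.2548 − sin -2.8798) = -2.6196
y' = 0 − -1.6667·(cos -3.2548 − cos -2.8798) = -0.0461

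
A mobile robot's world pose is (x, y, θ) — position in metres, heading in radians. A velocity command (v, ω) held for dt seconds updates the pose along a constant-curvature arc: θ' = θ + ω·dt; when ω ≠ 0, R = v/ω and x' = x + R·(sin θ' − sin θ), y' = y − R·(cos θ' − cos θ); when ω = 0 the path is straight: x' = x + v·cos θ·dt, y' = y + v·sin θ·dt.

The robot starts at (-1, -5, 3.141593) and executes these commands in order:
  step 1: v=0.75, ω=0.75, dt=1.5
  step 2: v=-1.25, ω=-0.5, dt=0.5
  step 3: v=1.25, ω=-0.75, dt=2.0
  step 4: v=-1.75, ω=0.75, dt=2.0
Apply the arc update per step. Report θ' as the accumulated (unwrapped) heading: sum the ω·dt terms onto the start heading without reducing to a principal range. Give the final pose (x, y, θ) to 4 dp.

(-0.6637, -4.9310, 4.0166)

step 1: θ'=4.2666 (R=1.0000) → pose (-1.9023, -5.5688, 4.2666)
step 2: θ'=4.0166 (R=2.5000) → pose (-1.5655, -5.0443, 4.0166)
step 3: θ'=2.5166 (R=-1.6667) → pose (-3.8199, -5.3276, 2.5166)
step 4: θ'=4.0166 (R=-2.3333) → pose (-0.6637, -4.9310, 4.0166)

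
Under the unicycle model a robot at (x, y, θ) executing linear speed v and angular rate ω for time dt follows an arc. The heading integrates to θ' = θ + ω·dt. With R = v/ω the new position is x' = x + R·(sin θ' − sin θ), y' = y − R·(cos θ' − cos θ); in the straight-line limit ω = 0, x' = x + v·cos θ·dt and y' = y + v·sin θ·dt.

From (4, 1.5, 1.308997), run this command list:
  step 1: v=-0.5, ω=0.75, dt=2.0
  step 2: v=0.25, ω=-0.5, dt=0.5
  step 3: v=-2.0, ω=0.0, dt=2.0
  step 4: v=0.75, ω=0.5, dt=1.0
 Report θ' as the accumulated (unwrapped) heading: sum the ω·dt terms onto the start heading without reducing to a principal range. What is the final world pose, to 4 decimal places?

(6.9530, -1.2060, 3.0590)

step 1: θ'=2.8090 (R=-0.6667) → pose (4.4263, 0.6973, 2.8090)
step 2: θ'=2.5590 (R=-0.5000) → pose (4.3144, 0.7524, 2.5590)
step 3: θ'=2.5590 (straight) → pose (7.6546, -1.4484, 2.5590)
step 4: θ'=3.0590 (R=1.5000) → pose (6.9530, -1.2060, 3.0590)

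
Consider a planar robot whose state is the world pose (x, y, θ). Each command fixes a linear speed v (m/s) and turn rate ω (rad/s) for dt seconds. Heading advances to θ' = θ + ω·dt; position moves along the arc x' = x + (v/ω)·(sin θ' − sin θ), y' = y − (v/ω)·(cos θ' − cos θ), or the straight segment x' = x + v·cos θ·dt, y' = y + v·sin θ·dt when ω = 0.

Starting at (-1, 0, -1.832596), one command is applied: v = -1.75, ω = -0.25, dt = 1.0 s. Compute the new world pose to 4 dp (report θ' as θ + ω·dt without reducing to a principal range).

θ' = -1.8326 + -0.25·1.0 = -2.0826
R = v/ω = -1.75/-0.25 = 7.0000
x' = -1 + 7.0000·(sin -2.0826 − sin -1.8326) = -0.3416
y' = 0 − 7.0000·(cos -2.0826 − cos -1.8326) = 1.6165

(-0.3416, 1.6165, -2.0826)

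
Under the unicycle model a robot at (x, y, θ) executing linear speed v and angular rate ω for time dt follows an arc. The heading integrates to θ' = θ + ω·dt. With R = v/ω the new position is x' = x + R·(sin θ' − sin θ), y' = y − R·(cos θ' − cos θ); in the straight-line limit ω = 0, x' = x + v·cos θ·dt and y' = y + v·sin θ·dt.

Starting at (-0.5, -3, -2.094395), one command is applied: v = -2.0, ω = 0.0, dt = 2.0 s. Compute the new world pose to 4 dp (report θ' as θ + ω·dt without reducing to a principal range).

θ' = -2.0944 + 0.0·2.0 = -2.0944
ω = 0 → straight: x' = -0.5 + -2.0·cos(-2.0944)·2.0 = 1.5000
y' = -3 + -2.0·sin(-2.0944)·2.0 = 0.4641

(1.5000, 0.4641, -2.0944)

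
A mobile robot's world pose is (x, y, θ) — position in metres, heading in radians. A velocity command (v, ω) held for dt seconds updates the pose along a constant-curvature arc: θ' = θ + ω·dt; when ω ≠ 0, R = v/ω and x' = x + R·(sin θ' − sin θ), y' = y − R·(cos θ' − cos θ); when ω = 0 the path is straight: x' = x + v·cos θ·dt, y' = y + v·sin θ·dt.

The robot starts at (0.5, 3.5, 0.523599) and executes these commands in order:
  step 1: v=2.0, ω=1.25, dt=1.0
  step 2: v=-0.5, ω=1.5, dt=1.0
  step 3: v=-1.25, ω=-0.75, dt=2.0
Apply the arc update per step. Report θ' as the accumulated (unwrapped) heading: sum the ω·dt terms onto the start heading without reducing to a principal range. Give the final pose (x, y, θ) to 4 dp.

step 1: θ'=1.7736 (R=1.6000) → pose (1.2672, 5.2079, 1.7736)
step 2: θ'=3.2736 (R=-0.3333) → pose (1.6376, 4.9446, 3.2736)
step 3: θ'=1.7736 (R=1.6667) → pose (3.4895, 3.6281, 1.7736)

(3.4895, 3.6281, 1.7736)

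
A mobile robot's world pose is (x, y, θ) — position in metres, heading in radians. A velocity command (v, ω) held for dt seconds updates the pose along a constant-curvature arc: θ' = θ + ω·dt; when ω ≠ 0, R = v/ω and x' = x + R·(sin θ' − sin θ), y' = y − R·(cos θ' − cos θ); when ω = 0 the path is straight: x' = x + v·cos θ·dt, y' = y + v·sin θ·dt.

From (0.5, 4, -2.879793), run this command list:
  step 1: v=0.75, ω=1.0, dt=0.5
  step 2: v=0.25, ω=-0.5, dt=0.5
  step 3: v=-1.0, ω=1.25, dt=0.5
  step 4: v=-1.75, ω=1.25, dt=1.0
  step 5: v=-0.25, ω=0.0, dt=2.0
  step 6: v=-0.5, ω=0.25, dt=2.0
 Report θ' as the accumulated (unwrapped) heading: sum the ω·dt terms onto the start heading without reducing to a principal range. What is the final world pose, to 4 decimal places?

step 1: θ'=-2.3798 (R=0.7500) → pose (0.1764, 3.8183, -2.3798)
step 2: θ'=-2.6298 (R=-0.5000) → pose (0.0762, 3.7441, -2.6298)
step 3: θ'=-2.0048 (R=-0.8000) → pose (0.4102, 4.1052, -2.0048)
step 4: θ'=-0.7548 (R=-1.4000) → pose (0.0992, 5.7137, -0.7548)
step 5: θ'=-0.7548 (straight) → pose (-0.2650, 6.0563, -0.7548)
step 6: θ'=-0.2548 (R=-2.0000) → pose (-1.1312, 6.5349, -0.2548)

(-1.1312, 6.5349, -0.2548)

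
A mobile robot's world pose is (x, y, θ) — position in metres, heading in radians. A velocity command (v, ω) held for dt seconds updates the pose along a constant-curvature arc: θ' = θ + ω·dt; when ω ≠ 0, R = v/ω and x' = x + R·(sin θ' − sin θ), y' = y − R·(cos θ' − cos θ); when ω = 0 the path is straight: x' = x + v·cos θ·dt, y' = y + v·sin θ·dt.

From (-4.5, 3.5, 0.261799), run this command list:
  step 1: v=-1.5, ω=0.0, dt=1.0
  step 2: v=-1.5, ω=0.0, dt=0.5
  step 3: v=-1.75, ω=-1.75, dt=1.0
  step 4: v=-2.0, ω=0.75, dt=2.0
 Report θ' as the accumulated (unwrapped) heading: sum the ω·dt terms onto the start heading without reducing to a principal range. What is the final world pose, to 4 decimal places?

step 1: θ'=0.2618 (straight) → pose (-5.9489, 3.1118, 0.2618)
step 2: θ'=0.2618 (straight) → pose (-6.6733, 2.9177, 0.2618)
step 3: θ'=-1.4882 (R=1.0000) → pose (-7.9287, 3.8011, -1.4882)
step 4: θ'=0.0118 (R=-2.6667) → pose (-10.6178, 6.2476, 0.0118)

(-10.6178, 6.2476, 0.0118)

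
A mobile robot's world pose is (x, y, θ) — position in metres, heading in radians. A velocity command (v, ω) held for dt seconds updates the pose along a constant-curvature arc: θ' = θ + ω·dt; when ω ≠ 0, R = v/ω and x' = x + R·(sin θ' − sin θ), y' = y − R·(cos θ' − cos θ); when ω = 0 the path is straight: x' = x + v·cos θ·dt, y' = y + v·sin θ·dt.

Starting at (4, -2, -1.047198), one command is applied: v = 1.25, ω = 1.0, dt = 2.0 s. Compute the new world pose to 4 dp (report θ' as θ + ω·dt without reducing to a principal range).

θ' = -1.0472 + 1.0·2.0 = 0.9528
R = v/ω = 1.25/1.0 = 1.2500
x' = 4 + 1.2500·(sin 0.9528 − sin -1.0472) = 6.1013
y' = -2 − 1.2500·(cos 0.9528 − cos -1.0472) = -2.0993

(6.1013, -2.0993, 0.9528)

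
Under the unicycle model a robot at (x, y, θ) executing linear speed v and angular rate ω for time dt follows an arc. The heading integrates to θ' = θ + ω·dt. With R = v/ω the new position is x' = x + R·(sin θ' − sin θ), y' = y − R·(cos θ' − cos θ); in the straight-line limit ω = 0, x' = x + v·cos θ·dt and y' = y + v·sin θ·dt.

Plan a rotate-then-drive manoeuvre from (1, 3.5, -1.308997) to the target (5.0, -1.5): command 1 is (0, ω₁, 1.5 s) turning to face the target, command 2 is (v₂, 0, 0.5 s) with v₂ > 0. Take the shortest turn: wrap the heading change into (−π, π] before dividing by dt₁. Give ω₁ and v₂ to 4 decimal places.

heading to target = atan2(-1.5−3.5, 5−1) = -0.8961
Δθ = wrap(-0.8961 − -1.3090) = 0.4129; ω₁ = Δθ/dt₁ = 0.2753
distance = √((5−1)² + (-1.5−3.5)²) = 6.4031; v₂ = distance/dt₂ = 12.8062

ω₁ = 0.2753, v₂ = 12.8062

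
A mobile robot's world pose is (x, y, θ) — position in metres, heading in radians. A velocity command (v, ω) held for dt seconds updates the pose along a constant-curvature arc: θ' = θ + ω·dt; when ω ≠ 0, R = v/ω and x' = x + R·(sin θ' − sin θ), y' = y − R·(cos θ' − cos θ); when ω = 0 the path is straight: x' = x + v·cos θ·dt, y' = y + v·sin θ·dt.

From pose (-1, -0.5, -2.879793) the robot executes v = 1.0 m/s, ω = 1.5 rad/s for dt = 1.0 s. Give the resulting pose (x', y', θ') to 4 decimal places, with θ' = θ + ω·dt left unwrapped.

θ' = -2.8798 + 1.5·1.0 = -1.3798
R = v/ω = 1.0/1.5 = 0.6667
x' = -1 + 0.6667·(sin -1.3798 − sin -2.8798) = -1.4820
y' = -0.5 − 0.6667·(cos -1.3798 − cos -2.8798) = -1.2705

(-1.4820, -1.2705, -1.3798)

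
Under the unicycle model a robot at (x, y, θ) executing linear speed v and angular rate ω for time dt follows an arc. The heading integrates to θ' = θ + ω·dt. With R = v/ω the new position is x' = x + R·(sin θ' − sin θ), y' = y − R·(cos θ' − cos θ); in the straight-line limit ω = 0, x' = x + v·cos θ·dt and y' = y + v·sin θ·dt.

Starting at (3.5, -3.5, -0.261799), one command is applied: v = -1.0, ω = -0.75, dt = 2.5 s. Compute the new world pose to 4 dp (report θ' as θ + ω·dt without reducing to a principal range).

θ' = -0.2618 + -0.75·2.5 = -2.1368
R = v/ω = -1.0/-0.75 = 1.3333
x' = 3.5 + 1.3333·(sin -2.1368 − sin -0.2618) = 2.7197
y' = -3.5 − 1.3333·(cos -2.1368 − cos -0.2618) = -1.4971

(2.7197, -1.4971, -2.1368)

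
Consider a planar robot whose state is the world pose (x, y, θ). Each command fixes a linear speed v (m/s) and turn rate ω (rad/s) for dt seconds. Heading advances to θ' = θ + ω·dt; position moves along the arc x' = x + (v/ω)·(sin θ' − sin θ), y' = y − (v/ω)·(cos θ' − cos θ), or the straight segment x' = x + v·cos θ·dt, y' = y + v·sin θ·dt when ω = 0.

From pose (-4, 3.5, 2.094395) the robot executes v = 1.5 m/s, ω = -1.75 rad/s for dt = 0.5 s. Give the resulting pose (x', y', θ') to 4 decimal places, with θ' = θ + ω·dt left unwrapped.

θ' = 2.0944 + -1.75·0.5 = 1.2194
R = v/ω = 1.5/-1.75 = -0.8571
x' = -4 + -0.8571·(sin 1.2194 − sin 2.0944) = -4.0625
y' = 3.5 − -0.8571·(cos 1.2194 − cos 2.0944) = 4.2236

(-4.0625, 4.2236, 1.2194)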